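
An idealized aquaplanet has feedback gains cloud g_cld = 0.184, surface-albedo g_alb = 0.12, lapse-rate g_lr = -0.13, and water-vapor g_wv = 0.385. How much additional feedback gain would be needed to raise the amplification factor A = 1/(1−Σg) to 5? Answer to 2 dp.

Current total gain = 0.559.
Target gain for A = 5: g* = 1 − 1/5 = 0.8.
Additional gain needed = 0.8 − 0.559 = 0.24.

0.24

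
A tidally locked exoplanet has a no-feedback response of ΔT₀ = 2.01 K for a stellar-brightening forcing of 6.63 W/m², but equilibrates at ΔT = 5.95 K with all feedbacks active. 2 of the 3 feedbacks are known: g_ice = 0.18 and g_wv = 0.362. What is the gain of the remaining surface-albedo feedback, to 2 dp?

0.12

Amplification A = ΔT/ΔT₀ = 5.95/2.01 = 2.96.
Total gain g = 1 − 1/A = 1 − 1/2.96 = 0.6622.
Known gains sum to 0.18 + 0.362 = 0.542.
g_alb = 0.6622 − 0.542 = 0.12.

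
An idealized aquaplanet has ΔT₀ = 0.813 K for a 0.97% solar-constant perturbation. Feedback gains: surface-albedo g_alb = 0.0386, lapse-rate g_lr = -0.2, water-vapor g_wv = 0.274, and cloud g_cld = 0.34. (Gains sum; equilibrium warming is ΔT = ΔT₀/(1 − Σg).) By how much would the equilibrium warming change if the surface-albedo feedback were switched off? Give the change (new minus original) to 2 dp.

Original: g = 0.4526, ΔT = 0.813/(1−0.4526) = 1.4852 K.
Without surface-albedo: g' = 0.414, ΔT' = 0.813/(1−0.414) = 1.3874 K.
Change = 1.3874 − 1.4852 = -0.10 K.

-0.10 K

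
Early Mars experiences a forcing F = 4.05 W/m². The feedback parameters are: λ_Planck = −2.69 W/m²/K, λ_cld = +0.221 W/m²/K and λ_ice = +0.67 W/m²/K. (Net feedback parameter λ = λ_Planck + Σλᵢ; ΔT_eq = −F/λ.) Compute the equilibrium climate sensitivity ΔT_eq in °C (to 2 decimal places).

2.25 °C

Net feedback parameter λ = (−2.69) + (+0.221) + (+0.67) = -1.799 W/m²/K.
ΔT = −F/λ = −4.05/(-1.799) = 2.25 °C.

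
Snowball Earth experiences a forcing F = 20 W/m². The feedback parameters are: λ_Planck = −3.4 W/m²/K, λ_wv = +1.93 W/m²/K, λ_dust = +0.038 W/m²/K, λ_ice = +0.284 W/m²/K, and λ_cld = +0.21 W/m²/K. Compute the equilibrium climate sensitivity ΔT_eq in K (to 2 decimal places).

Net feedback parameter λ = (−3.4) + (+1.93) + (+0.038) + (+0.284) + (+0.21) = -0.938 W/m²/K.
ΔT = −F/λ = −20/(-0.938) = 21.32 K.

21.32 K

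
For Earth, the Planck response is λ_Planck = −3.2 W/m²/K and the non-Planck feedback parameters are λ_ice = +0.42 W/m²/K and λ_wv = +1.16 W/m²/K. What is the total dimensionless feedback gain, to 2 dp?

0.49

Convert to gains: g_ice = 0.42/3.2 = 0.1312; g_wv = 1.16/3.2 = 0.3625.
Total gain g = 0.4937.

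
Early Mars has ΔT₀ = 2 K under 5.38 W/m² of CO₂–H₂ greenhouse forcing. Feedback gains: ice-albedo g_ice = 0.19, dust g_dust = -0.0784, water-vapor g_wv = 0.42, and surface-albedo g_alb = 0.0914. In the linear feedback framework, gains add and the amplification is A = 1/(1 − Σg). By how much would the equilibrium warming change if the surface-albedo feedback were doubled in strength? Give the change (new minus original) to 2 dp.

Original: g = 0.623, ΔT = 2/(1−0.623) = 5.3050 K.
With doubled surface-albedo: g' = 0.7144, ΔT' = 2/(1−0.7144) = 7.0028 K.
Change = 7.0028 − 5.3050 = 1.70 K.

1.70 K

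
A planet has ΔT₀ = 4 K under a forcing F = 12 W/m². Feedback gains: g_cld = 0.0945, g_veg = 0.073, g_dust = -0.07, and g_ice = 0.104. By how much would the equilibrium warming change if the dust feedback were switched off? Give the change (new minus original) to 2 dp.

0.48 K

Original: g = 0.2015, ΔT = 4/(1−0.2015) = 5.0094 K.
Without dust: g' = 0.2715, ΔT' = 4/(1−0.2715) = 5.4907 K.
Change = 5.4907 − 5.0094 = 0.48 K.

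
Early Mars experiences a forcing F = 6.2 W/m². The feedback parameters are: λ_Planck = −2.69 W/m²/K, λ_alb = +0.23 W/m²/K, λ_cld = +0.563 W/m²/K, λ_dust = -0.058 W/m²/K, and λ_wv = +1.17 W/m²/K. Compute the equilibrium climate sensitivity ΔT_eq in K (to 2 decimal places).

7.90 K

Net feedback parameter λ = (−2.69) + (+0.23) + (+0.563) + (-0.058) + (+1.17) = -0.785 W/m²/K.
ΔT = −F/λ = −6.2/(-0.785) = 7.90 K.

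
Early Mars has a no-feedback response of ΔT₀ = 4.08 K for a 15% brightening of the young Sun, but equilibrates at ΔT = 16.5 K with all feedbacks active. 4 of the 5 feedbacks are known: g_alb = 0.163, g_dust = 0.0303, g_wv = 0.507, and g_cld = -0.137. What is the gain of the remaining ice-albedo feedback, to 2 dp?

0.19

Amplification A = ΔT/ΔT₀ = 16.5/4.08 = 4.044.
Total gain g = 1 − 1/A = 1 − 1/4.044 = 0.7527.
Known gains sum to 0.163 + 0.0303 + 0.507 − 0.137 = 0.5633.
g_ice = 0.7527 − 0.5633 = 0.19.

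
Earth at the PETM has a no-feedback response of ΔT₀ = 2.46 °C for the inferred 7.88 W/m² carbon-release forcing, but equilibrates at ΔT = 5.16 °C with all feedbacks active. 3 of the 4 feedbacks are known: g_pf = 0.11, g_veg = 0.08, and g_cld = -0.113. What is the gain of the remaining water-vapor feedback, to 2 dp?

Amplification A = ΔT/ΔT₀ = 5.16/2.46 = 2.098.
Total gain g = 1 − 1/A = 1 − 1/2.098 = 0.5234.
Known gains sum to 0.11 + 0.08 − 0.113 = 0.077.
g_wv = 0.5234 − 0.077 = 0.45.

0.45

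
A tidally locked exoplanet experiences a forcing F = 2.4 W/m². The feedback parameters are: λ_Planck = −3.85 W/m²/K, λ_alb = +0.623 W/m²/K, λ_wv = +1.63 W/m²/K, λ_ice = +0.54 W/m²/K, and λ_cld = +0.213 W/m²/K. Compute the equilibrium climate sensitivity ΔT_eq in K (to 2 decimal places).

2.84 K

Net feedback parameter λ = (−3.85) + (+0.623) + (+1.63) + (+0.54) + (+0.213) = -0.844 W/m²/K.
ΔT = −F/λ = −2.4/(-0.844) = 2.84 K.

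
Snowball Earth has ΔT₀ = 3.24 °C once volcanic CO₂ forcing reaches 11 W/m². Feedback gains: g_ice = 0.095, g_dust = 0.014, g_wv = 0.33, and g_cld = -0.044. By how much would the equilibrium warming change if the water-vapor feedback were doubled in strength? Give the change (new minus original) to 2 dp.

Original: g = 0.395, ΔT = 3.24/(1−0.395) = 5.3554 °C.
With doubled water-vapor: g' = 0.725, ΔT' = 3.24/(1−0.725) = 11.7818 °C.
Change = 11.7818 − 5.3554 = 6.43 °C.

6.43 °C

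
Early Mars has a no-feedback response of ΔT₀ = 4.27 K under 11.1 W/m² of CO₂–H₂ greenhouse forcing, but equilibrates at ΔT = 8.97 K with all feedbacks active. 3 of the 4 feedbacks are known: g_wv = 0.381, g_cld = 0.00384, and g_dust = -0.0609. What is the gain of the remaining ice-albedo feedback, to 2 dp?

Amplification A = ΔT/ΔT₀ = 8.97/4.27 = 2.101.
Total gain g = 1 − 1/A = 1 − 1/2.101 = 0.524.
Known gains sum to 0.381 + 0.00384 − 0.0609 = 0.32394.
g_ice = 0.524 − 0.32394 = 0.20.

0.20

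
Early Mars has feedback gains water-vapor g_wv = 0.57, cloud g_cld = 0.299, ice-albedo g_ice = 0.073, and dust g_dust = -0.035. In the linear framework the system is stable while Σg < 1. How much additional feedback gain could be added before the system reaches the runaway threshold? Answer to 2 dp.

Current total gain = 0.57 + 0.299 + 0.073 − 0.035 = 0.907.
Margin to runaway = 1 − 0.907 = 0.09.

0.09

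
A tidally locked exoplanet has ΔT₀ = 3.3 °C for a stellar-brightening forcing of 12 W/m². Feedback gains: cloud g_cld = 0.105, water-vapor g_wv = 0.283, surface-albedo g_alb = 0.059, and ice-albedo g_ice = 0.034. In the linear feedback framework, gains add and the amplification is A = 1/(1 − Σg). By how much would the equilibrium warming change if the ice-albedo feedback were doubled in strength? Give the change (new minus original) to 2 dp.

0.45 °C

Original: g = 0.481, ΔT = 3.3/(1−0.481) = 6.3584 °C.
With doubled ice-albedo: g' = 0.515, ΔT' = 3.3/(1−0.515) = 6.8041 °C.
Change = 6.8041 − 6.3584 = 0.45 °C.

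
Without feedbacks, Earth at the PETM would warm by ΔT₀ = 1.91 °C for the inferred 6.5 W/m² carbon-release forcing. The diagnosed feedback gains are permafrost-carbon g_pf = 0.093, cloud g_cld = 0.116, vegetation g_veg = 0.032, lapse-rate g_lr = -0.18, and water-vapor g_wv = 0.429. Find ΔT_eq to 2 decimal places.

Total gain g = 0.093 + 0.116 + 0.032 − 0.18 + 0.429 = 0.49.
Amplification A = 1/(1 − 0.49) = 1.961.
ΔT = 1.91 × 1.961 = 3.75 °C.

3.75 °C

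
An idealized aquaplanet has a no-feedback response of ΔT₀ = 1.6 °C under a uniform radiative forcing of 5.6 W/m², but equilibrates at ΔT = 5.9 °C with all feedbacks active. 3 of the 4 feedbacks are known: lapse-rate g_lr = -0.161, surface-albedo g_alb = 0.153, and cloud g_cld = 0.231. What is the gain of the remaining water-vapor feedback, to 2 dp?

Amplification A = ΔT/ΔT₀ = 5.9/1.6 = 3.688.
Total gain g = 1 − 1/A = 1 − 1/3.688 = 0.7289.
Known gains sum to -0.161 + 0.153 + 0.231 = 0.223.
g_wv = 0.7289 − 0.223 = 0.51.

0.51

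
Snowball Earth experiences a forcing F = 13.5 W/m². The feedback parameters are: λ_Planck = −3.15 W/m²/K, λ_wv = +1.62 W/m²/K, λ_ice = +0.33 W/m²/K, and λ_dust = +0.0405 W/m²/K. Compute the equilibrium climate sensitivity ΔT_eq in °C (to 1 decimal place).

Net feedback parameter λ = (−3.15) + (+1.62) + (+0.33) + (+0.0405) = -1.1595 W/m²/K.
ΔT = −F/λ = −13.5/(-1.1595) = 11.6 °C.

11.6 °C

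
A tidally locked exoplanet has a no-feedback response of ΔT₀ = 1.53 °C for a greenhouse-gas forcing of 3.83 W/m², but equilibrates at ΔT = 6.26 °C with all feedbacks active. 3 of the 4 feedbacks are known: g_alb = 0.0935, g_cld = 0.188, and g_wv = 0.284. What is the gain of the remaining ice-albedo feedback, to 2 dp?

Amplification A = ΔT/ΔT₀ = 6.26/1.53 = 4.092.
Total gain g = 1 − 1/A = 1 − 1/4.092 = 0.7556.
Known gains sum to 0.0935 + 0.188 + 0.284 = 0.5655.
g_ice = 0.7556 − 0.5655 = 0.19.

0.19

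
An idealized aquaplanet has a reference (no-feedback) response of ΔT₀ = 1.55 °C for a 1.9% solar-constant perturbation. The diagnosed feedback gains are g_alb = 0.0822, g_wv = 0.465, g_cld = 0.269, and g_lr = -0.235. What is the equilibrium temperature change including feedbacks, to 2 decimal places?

Total gain g = 0.0822 + 0.465 + 0.269 − 0.235 = 0.5812.
Amplification A = 1/(1 − 0.5812) = 2.388.
ΔT = 1.55 × 2.388 = 3.70 °C.

3.70 °C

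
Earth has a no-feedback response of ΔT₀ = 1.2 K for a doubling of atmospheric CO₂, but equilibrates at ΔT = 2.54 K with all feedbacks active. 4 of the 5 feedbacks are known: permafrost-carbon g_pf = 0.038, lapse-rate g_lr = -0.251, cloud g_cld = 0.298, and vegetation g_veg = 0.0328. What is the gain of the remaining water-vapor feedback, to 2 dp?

0.41

Amplification A = ΔT/ΔT₀ = 2.54/1.2 = 2.117.
Total gain g = 1 − 1/A = 1 − 1/2.117 = 0.5276.
Known gains sum to 0.038 − 0.251 + 0.298 + 0.0328 = 0.1178.
g_wv = 0.5276 − 0.1178 = 0.41.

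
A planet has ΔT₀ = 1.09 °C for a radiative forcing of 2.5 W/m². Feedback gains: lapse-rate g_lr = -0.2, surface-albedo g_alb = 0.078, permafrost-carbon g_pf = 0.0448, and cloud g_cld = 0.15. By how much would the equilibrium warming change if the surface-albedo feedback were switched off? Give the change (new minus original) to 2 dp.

-0.09 °C

Original: g = 0.0728, ΔT = 1.09/(1−0.0728) = 1.1756 °C.
Without surface-albedo: g' = -0.0052, ΔT' = 1.09/(1+0.0052) = 1.0844 °C.
Change = 1.0844 − 1.1756 = -0.09 °C.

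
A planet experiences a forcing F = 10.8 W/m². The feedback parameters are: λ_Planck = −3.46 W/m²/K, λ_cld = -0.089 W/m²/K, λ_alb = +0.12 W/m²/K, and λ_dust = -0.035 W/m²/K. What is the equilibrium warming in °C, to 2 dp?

Net feedback parameter λ = (−3.46) + (-0.089) + (+0.12) + (-0.035) = -3.464 W/m²/K.
ΔT = −F/λ = −10.8/(-3.464) = 3.12 °C.

3.12 °C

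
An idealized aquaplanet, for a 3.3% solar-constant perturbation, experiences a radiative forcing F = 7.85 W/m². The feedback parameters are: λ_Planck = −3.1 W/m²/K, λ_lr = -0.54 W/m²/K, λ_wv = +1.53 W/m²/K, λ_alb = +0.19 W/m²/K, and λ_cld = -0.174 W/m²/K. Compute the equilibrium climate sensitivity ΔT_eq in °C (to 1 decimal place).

3.7 °C

Net feedback parameter λ = (−3.1) + (-0.54) + (+1.53) + (+0.19) + (-0.174) = -2.094 W/m²/K.
ΔT = −F/λ = −7.85/(-2.094) = 3.7 °C.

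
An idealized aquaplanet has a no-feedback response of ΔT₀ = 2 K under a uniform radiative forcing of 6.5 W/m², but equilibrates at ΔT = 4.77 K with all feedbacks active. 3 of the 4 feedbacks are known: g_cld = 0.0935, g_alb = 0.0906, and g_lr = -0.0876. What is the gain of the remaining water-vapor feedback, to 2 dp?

0.48

Amplification A = ΔT/ΔT₀ = 4.77/2 = 2.385.
Total gain g = 1 − 1/A = 1 − 1/2.385 = 0.5807.
Known gains sum to 0.0935 + 0.0906 − 0.0876 = 0.0965.
g_wv = 0.5807 − 0.0965 = 0.48.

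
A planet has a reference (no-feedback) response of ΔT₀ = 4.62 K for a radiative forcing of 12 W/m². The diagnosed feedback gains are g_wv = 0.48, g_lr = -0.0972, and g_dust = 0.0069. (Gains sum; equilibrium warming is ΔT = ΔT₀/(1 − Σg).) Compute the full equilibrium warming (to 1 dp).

Total gain g = 0.48 − 0.0972 + 0.0069 = 0.3897.
Amplification A = 1/(1 − 0.3897) = 1.639.
ΔT = 4.62 × 1.639 = 7.6 K.

7.6 K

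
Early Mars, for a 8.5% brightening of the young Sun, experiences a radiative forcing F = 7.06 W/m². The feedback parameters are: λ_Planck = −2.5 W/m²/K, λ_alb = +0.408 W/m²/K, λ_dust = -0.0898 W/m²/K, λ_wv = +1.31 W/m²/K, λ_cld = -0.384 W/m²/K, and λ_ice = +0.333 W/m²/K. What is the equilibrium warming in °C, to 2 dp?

Net feedback parameter λ = (−2.5) + (+0.408) + (-0.0898) + (+1.31) + (-0.384) + (+0.333) = -0.9228 W/m²/K.
ΔT = −F/λ = −7.06/(-0.9228) = 7.65 °C.

7.65 °C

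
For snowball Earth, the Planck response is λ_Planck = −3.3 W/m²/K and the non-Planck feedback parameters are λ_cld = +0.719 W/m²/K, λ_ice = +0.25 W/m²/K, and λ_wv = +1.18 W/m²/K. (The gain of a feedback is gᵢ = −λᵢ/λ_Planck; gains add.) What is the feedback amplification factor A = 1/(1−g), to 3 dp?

Convert to gains: g_cld = 0.719/3.3 = 0.2179; g_ice = 0.25/3.3 = 0.07576; g_wv = 1.18/3.3 = 0.3576.
Total gain g = 0.65126.
A = 1/(1 − 0.65126) = 2.867.

2.867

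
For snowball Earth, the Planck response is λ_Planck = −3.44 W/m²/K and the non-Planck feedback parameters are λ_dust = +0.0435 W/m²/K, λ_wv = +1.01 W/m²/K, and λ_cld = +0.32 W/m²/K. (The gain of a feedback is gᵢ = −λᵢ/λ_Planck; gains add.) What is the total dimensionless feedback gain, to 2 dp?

0.40

Convert to gains: g_dust = 0.0435/3.44 = 0.01265; g_wv = 1.01/3.44 = 0.2936; g_cld = 0.32/3.44 = 0.09302.
Total gain g = 0.39927.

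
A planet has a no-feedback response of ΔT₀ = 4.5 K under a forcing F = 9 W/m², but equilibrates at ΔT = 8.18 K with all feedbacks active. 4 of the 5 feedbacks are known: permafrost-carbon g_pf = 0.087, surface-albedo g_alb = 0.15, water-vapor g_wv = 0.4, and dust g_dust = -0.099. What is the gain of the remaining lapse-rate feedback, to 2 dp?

Amplification A = ΔT/ΔT₀ = 8.18/4.5 = 1.818.
Total gain g = 1 − 1/A = 1 − 1/1.818 = 0.4499.
Known gains sum to 0.087 + 0.15 + 0.4 − 0.099 = 0.538.
g_lr = 0.4499 − 0.538 = -0.09.

-0.09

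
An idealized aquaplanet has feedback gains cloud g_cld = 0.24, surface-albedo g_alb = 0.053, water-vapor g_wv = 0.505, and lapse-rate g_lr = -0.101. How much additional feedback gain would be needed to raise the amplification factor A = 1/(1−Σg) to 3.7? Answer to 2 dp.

Current total gain = 0.697.
Target gain for A = 3.7: g* = 1 − 1/3.7 = 0.7297.
Additional gain needed = 0.7297 − 0.697 = 0.03.

0.03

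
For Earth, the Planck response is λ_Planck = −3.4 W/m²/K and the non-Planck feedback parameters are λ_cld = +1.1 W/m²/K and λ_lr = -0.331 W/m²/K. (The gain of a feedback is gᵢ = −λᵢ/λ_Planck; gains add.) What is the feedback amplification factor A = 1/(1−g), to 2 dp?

Convert to gains: g_cld = 1.1/3.4 = 0.3235; g_lr = -0.331/3.4 = -0.09735.
Total gain g = 0.22615.
A = 1/(1 − 0.22615) = 1.29.

1.29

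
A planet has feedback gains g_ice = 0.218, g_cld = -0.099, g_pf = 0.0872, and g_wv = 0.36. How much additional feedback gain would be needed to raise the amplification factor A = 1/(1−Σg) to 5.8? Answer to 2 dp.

0.26

Current total gain = 0.5662.
Target gain for A = 5.8: g* = 1 − 1/5.8 = 0.8276.
Additional gain needed = 0.8276 − 0.5662 = 0.26.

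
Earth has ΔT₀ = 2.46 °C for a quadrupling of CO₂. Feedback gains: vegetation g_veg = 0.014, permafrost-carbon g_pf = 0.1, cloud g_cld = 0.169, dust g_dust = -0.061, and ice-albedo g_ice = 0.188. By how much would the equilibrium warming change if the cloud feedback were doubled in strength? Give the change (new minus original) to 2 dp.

1.67 °C

Original: g = 0.41, ΔT = 2.46/(1−0.41) = 4.1695 °C.
With doubled cloud: g' = 0.579, ΔT' = 2.46/(1−0.579) = 5.8432 °C.
Change = 5.8432 − 4.1695 = 1.67 °C.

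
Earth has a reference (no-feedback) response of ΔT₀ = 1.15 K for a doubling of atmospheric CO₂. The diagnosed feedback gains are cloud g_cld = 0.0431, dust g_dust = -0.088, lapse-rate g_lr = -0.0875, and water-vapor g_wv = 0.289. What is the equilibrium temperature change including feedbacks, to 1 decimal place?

1.4 K

Total gain g = 0.0431 − 0.088 − 0.0875 + 0.289 = 0.1566.
Amplification A = 1/(1 − 0.1566) = 1.186.
ΔT = 1.15 × 1.186 = 1.4 K.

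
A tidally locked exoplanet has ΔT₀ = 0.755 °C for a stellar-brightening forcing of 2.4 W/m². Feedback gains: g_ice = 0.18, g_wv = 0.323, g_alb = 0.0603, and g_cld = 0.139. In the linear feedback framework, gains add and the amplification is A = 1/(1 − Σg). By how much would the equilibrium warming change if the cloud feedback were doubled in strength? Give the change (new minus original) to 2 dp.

Original: g = 0.7023, ΔT = 0.755/(1−0.7023) = 2.5361 °C.
With doubled cloud: g' = 0.8413, ΔT' = 0.755/(1−0.8413) = 4.7574 °C.
Change = 4.7574 − 2.5361 = 2.22 °C.

2.22 °C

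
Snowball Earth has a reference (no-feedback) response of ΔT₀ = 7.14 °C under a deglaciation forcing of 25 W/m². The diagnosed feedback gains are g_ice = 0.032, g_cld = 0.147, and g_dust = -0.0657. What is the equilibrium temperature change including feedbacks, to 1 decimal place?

8.1 °C

Total gain g = 0.032 + 0.147 − 0.0657 = 0.1133.
Amplification A = 1/(1 − 0.1133) = 1.128.
ΔT = 7.14 × 1.128 = 8.1 °C.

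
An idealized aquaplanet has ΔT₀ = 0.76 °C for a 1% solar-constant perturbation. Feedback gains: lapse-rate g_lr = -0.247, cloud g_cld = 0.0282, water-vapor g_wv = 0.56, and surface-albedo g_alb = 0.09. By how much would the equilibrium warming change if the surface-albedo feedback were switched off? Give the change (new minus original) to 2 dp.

Original: g = 0.4312, ΔT = 0.76/(1−0.4312) = 1.3361 °C.
Without surface-albedo: g' = 0.3412, ΔT' = 0.76/(1−0.3412) = 1.1536 °C.
Change = 1.1536 − 1.3361 = -0.18 °C.

-0.18 °C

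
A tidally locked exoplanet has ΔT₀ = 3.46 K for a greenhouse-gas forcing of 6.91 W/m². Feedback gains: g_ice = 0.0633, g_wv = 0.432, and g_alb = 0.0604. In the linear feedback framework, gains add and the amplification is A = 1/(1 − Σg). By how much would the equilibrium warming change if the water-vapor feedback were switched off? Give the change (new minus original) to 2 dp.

Original: g = 0.5557, ΔT = 3.46/(1−0.5557) = 7.7875 K.
Without water-vapor: g' = 0.1237, ΔT' = 3.46/(1−0.1237) = 3.9484 K.
Change = 3.9484 − 7.7875 = -3.84 K.

-3.84 K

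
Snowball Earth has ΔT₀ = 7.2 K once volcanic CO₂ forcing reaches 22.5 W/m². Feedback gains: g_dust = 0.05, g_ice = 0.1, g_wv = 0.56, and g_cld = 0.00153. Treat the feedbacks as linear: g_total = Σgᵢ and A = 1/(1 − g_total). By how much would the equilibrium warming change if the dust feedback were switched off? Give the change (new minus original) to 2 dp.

-3.69 K

Original: g = 0.71153, ΔT = 7.2/(1−0.71153) = 24.9593 K.
Without dust: g' = 0.66153, ΔT' = 7.2/(1−0.66153) = 21.2722 K.
Change = 21.2722 − 24.9593 = -3.69 K.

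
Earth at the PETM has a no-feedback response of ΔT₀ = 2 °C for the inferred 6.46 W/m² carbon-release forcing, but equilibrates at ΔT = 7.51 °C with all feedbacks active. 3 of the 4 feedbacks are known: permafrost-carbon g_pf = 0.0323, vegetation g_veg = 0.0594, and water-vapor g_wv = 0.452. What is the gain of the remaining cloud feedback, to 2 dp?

Amplification A = ΔT/ΔT₀ = 7.51/2 = 3.755.
Total gain g = 1 − 1/A = 1 − 1/3.755 = 0.7337.
Known gains sum to 0.0323 + 0.0594 + 0.452 = 0.5437.
g_cld = 0.7337 − 0.5437 = 0.19.

0.19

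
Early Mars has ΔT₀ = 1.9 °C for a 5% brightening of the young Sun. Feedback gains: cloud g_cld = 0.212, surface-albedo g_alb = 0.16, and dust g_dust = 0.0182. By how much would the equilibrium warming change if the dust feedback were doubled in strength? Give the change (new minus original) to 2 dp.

Original: g = 0.3902, ΔT = 1.9/(1−0.3902) = 3.1158 °C.
With doubled dust: g' = 0.4084, ΔT' = 1.9/(1−0.4084) = 3.2116 °C.
Change = 3.2116 − 3.1158 = 0.10 °C.

0.10 °C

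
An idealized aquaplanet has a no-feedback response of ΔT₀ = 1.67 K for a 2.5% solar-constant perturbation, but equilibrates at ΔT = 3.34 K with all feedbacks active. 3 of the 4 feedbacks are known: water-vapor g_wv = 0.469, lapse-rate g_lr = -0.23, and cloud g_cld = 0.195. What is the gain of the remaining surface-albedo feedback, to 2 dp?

Amplification A = ΔT/ΔT₀ = 3.34/1.67 = 2.
Total gain g = 1 − 1/A = 1 − 1/2 = 0.5.
Known gains sum to 0.469 − 0.23 + 0.195 = 0.434.
g_alb = 0.5 − 0.434 = 0.07.

0.07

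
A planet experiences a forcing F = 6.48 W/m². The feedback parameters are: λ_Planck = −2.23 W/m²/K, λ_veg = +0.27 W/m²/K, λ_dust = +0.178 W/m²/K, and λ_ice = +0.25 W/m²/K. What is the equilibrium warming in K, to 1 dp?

4.2 K

Net feedback parameter λ = (−2.23) + (+0.27) + (+0.178) + (+0.25) = -1.532 W/m²/K.
ΔT = −F/λ = −6.48/(-1.532) = 4.2 K.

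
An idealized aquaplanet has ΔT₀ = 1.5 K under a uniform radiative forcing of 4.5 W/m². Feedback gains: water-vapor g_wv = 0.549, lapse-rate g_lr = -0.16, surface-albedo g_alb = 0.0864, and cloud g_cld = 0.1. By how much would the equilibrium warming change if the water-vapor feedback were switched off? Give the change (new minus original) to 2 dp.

-1.99 K

Original: g = 0.5754, ΔT = 1.5/(1−0.5754) = 3.5327 K.
Without water-vapor: g' = 0.0264, ΔT' = 1.5/(1−0.0264) = 1.5407 K.
Change = 1.5407 − 3.5327 = -1.99 K.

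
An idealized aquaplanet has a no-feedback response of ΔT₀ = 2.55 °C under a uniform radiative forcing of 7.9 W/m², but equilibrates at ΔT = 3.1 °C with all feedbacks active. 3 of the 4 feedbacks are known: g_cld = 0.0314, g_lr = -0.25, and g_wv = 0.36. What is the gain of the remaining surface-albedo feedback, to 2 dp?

0.04

Amplification A = ΔT/ΔT₀ = 3.1/2.55 = 1.216.
Total gain g = 1 − 1/A = 1 − 1/1.216 = 0.1776.
Known gains sum to 0.0314 − 0.25 + 0.36 = 0.1414.
g_alb = 0.1776 − 0.1414 = 0.04.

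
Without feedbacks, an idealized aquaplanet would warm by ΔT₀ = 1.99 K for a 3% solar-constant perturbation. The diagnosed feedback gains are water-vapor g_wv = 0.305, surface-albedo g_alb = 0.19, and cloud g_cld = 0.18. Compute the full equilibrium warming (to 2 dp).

Total gain g = 0.305 + 0.19 + 0.18 = 0.675.
Amplification A = 1/(1 − 0.675) = 3.077.
ΔT = 1.99 × 3.077 = 6.12 K.

6.12 K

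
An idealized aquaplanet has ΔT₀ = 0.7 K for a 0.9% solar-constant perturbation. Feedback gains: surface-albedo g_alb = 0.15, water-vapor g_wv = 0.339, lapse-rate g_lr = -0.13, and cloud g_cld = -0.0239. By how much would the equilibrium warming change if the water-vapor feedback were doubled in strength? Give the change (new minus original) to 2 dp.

Original: g = 0.3351, ΔT = 0.7/(1−0.3351) = 1.0528 K.
With doubled water-vapor: g' = 0.6741, ΔT' = 0.7/(1−0.6741) = 2.1479 K.
Change = 2.1479 − 1.0528 = 1.10 K.

1.10 K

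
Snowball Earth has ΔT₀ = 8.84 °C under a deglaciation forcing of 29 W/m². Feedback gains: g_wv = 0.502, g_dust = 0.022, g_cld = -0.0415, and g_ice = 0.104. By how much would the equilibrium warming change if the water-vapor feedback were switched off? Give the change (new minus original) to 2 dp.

-11.72 °C

Original: g = 0.5865, ΔT = 8.84/(1−0.5865) = 21.3785 °C.
Without water-vapor: g' = 0.0845, ΔT' = 8.84/(1−0.0845) = 9.6559 °C.
Change = 9.6559 − 21.3785 = -11.72 °C.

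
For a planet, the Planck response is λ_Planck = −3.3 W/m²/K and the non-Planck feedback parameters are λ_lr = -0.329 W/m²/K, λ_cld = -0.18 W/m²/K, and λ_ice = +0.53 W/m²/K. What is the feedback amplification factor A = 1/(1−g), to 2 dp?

1.01

Convert to gains: g_lr = -0.329/3.3 = -0.0997; g_cld = -0.18/3.3 = -0.05455; g_ice = 0.53/3.3 = 0.1606.
Total gain g = 0.00635.
A = 1/(1 − 0.00635) = 1.01.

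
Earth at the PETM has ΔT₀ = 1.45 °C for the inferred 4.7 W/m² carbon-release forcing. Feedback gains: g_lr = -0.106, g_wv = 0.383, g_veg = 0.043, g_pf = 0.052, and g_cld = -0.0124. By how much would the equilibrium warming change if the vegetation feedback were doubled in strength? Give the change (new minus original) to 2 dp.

0.16 °C

Original: g = 0.3596, ΔT = 1.45/(1−0.3596) = 2.2642 °C.
With doubled vegetation: g' = 0.4026, ΔT' = 1.45/(1−0.4026) = 2.4272 °C.
Change = 2.4272 − 2.2642 = 0.16 °C.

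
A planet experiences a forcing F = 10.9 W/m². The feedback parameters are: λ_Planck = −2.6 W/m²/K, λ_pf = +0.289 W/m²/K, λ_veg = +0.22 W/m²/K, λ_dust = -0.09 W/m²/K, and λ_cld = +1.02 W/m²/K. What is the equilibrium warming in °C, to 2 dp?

Net feedback parameter λ = (−2.6) + (+0.289) + (+0.22) + (-0.09) + (+1.02) = -1.161 W/m²/K.
ΔT = −F/λ = −10.9/(-1.161) = 9.39 °C.

9.39 °C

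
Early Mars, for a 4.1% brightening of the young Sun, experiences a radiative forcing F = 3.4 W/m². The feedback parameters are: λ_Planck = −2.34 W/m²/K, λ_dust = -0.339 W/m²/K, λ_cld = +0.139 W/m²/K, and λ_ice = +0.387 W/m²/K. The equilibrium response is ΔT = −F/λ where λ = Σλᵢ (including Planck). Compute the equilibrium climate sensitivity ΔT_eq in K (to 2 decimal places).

1.58 K

Net feedback parameter λ = (−2.34) + (-0.339) + (+0.139) + (+0.387) = -2.153 W/m²/K.
ΔT = −F/λ = −3.4/(-2.153) = 1.58 K.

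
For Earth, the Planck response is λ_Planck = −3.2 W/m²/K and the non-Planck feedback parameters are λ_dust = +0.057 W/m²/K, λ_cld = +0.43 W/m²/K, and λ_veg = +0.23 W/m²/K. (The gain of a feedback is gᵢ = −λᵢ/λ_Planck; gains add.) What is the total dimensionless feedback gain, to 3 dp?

0.224

Convert to gains: g_dust = 0.057/3.2 = 0.01781; g_cld = 0.43/3.2 = 0.1344; g_veg = 0.23/3.2 = 0.07187.
Total gain g = 0.22408.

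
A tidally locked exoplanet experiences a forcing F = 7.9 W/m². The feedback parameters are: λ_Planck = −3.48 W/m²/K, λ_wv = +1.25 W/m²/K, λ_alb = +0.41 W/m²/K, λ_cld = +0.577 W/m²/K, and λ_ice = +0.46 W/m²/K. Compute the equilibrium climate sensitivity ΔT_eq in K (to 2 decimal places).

Net feedback parameter λ = (−3.48) + (+1.25) + (+0.41) + (+0.577) + (+0.46) = -0.783 W/m²/K.
ΔT = −F/λ = −7.9/(-0.783) = 10.09 K.

10.09 K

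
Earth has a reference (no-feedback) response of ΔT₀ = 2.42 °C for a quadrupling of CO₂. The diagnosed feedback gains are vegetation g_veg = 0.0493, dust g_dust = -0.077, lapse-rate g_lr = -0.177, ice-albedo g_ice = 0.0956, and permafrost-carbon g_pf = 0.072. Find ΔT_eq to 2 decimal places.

2.33 °C

Total gain g = 0.0493 − 0.077 − 0.177 + 0.0956 + 0.072 = -0.0371.
Amplification A = 1/(1 + 0.0371) = 0.9642.
ΔT = 2.42 × 0.9642 = 2.33 °C.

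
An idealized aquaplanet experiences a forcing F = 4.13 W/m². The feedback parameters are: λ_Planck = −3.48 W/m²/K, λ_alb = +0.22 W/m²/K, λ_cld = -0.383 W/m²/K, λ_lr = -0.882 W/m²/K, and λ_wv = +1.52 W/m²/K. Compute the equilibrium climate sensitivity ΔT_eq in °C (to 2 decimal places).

Net feedback parameter λ = (−3.48) + (+0.22) + (-0.383) + (-0.882) + (+1.52) = -3.005 W/m²/K.
ΔT = −F/λ = −4.13/(-3.005) = 1.37 °C.

1.37 °C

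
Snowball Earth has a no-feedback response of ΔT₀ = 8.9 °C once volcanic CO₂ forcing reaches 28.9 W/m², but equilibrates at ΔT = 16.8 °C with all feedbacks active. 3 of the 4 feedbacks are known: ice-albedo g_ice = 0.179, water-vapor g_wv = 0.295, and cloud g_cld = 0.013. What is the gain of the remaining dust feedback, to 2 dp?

Amplification A = ΔT/ΔT₀ = 16.8/8.9 = 1.888.
Total gain g = 1 − 1/A = 1 − 1/1.888 = 0.4703.
Known gains sum to 0.179 + 0.295 + 0.013 = 0.487.
g_dust = 0.4703 − 0.487 = -0.02.

-0.02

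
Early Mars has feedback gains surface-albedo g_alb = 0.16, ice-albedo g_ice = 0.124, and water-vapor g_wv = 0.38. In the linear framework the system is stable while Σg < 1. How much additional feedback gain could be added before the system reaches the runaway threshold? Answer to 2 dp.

Current total gain = 0.16 + 0.124 + 0.38 = 0.664.
Margin to runaway = 1 − 0.664 = 0.34.

0.34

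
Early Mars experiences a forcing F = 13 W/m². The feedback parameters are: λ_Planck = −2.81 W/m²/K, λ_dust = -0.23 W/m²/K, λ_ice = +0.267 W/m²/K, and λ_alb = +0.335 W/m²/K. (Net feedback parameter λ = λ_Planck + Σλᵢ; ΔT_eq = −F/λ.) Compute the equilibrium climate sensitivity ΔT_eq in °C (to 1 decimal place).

5.3 °C

Net feedback parameter λ = (−2.81) + (-0.23) + (+0.267) + (+0.335) = -2.438 W/m²/K.
ΔT = −F/λ = −13/(-2.438) = 5.3 °C.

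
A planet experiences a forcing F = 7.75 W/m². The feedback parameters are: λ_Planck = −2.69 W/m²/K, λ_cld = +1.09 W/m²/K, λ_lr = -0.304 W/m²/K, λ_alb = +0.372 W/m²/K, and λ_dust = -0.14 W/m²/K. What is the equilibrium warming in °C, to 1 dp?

Net feedback parameter λ = (−2.69) + (+1.09) + (-0.304) + (+0.372) + (-0.14) = -1.672 W/m²/K.
ΔT = −F/λ = −7.75/(-1.672) = 4.6 °C.

4.6 °C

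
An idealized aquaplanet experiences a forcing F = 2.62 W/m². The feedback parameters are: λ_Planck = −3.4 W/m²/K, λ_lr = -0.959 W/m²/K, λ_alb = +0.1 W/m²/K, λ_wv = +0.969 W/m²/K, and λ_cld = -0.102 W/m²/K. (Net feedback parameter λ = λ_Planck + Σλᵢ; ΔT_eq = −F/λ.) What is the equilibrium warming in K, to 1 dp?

Net feedback parameter λ = (−3.4) + (-0.959) + (+0.1) + (+0.969) + (-0.102) = -3.392 W/m²/K.
ΔT = −F/λ = −2.62/(-3.392) = 0.8 K.

0.8 K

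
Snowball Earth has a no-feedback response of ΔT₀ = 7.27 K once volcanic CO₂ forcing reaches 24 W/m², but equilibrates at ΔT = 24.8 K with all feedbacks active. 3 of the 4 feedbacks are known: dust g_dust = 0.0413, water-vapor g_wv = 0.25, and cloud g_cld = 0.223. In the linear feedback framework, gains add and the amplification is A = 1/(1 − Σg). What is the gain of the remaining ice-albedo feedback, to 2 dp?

0.19

Amplification A = ΔT/ΔT₀ = 24.8/7.27 = 3.411.
Total gain g = 1 − 1/A = 1 − 1/3.411 = 0.7068.
Known gains sum to 0.0413 + 0.25 + 0.223 = 0.5143.
g_ice = 0.7068 − 0.5143 = 0.19.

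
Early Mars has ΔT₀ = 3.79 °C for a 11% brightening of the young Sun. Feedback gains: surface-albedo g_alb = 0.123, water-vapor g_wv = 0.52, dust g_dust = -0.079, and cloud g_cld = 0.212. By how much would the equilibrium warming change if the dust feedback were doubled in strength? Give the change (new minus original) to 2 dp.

-4.41 °C

Original: g = 0.776, ΔT = 3.79/(1−0.776) = 16.9196 °C.
With doubled dust: g' = 0.697, ΔT' = 3.79/(1−0.697) = 12.5083 °C.
Change = 12.5083 − 16.9196 = -4.41 °C.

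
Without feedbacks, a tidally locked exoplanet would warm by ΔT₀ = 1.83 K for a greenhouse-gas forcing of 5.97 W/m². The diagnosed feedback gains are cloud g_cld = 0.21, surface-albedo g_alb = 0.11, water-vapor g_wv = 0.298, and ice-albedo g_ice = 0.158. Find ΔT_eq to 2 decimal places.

8.17 K

Total gain g = 0.21 + 0.11 + 0.298 + 0.158 = 0.776.
Amplification A = 1/(1 − 0.776) = 4.464.
ΔT = 1.83 × 4.464 = 8.17 K.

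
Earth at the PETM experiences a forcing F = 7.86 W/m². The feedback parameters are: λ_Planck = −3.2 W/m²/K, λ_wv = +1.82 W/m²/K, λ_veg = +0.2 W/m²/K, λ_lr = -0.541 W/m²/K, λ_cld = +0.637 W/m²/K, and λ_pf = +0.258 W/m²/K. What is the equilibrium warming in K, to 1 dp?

9.5 K

Net feedback parameter λ = (−3.2) + (+1.82) + (+0.2) + (-0.541) + (+0.637) + (+0.258) = -0.826 W/m²/K.
ΔT = −F/λ = −7.86/(-0.826) = 9.5 K.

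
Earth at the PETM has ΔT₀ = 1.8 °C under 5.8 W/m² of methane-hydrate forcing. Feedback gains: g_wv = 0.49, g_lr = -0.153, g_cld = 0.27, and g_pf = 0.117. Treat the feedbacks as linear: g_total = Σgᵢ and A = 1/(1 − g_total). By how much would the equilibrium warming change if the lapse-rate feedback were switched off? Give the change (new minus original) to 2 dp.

8.11 °C

Original: g = 0.724, ΔT = 1.8/(1−0.724) = 6.5217 °C.
Without lapse-rate: g' = 0.877, ΔT' = 1.8/(1−0.877) = 14.6341 °C.
Change = 14.6341 − 6.5217 = 8.11 °C.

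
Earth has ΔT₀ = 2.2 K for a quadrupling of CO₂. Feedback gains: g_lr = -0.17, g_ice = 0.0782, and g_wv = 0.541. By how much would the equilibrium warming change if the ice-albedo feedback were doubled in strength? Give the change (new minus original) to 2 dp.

Original: g = 0.4492, ΔT = 2.2/(1−0.4492) = 3.9942 K.
With doubled ice-albedo: g' = 0.5274, ΔT' = 2.2/(1−0.5274) = 4.6551 K.
Change = 4.6551 − 3.9942 = 0.66 K.

0.66 K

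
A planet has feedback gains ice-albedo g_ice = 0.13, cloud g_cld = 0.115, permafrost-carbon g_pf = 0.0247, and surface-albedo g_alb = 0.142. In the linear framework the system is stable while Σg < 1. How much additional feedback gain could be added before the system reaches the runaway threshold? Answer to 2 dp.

0.59

Current total gain = 0.13 + 0.115 + 0.0247 + 0.142 = 0.4117.
Margin to runaway = 1 − 0.4117 = 0.59.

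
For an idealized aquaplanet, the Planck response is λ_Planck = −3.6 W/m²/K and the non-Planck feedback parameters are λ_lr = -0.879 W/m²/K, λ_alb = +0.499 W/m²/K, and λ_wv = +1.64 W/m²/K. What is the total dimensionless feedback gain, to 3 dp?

Convert to gains: g_lr = -0.879/3.6 = -0.2442; g_alb = 0.499/3.6 = 0.1386; g_wv = 1.64/3.6 = 0.4556.
Total gain g = 0.35.

0.350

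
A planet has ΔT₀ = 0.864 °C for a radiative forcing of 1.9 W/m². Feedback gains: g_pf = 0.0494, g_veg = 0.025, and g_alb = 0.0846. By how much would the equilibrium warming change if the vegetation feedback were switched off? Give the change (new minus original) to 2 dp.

-0.03 °C

Original: g = 0.159, ΔT = 0.864/(1−0.159) = 1.0273 °C.
Without vegetation: g' = 0.134, ΔT' = 0.864/(1−0.134) = 0.9977 °C.
Change = 0.9977 − 1.0273 = -0.03 °C.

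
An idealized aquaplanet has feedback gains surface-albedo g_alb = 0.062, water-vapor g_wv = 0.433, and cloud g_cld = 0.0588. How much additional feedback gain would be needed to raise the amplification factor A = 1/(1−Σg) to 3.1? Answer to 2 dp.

0.12

Current total gain = 0.5538.
Target gain for A = 3.1: g* = 1 − 1/3.1 = 0.6774.
Additional gain needed = 0.6774 − 0.5538 = 0.12.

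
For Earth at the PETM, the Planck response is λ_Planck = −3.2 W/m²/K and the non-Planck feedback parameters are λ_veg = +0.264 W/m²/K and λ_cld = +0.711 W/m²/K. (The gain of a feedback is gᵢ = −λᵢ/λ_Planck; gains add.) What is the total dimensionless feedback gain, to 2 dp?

0.30

Convert to gains: g_veg = 0.264/3.2 = 0.0825; g_cld = 0.711/3.2 = 0.2222.
Total gain g = 0.3047.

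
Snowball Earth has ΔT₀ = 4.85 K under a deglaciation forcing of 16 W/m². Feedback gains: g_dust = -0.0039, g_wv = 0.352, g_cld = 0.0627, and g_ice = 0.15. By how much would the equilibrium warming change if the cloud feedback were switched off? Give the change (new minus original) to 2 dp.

Original: g = 0.5608, ΔT = 4.85/(1−0.5608) = 11.0428 K.
Without cloud: g' = 0.4981, ΔT' = 4.85/(1−0.4981) = 9.6633 K.
Change = 9.6633 − 11.0428 = -1.38 K.

-1.38 K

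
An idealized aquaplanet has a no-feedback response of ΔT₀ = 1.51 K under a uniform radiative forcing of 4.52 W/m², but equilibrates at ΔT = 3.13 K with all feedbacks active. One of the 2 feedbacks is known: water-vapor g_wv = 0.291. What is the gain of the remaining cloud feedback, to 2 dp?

0.23

Amplification A = ΔT/ΔT₀ = 3.13/1.51 = 2.073.
Total gain g = 1 − 1/A = 1 − 1/2.073 = 0.5176.
The known gain is 0.291.
g_cld = 0.5176 − 0.291 = 0.23.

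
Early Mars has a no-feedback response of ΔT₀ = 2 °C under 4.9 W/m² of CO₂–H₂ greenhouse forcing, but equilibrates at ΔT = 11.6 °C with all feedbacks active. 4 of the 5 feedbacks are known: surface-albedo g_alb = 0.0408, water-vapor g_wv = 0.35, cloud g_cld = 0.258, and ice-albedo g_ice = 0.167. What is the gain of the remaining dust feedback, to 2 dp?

0.01

Amplification A = ΔT/ΔT₀ = 11.6/2 = 5.8.
Total gain g = 1 − 1/A = 1 − 1/5.8 = 0.8276.
Known gains sum to 0.0408 + 0.35 + 0.258 + 0.167 = 0.8158.
g_dust = 0.8276 − 0.8158 = 0.01.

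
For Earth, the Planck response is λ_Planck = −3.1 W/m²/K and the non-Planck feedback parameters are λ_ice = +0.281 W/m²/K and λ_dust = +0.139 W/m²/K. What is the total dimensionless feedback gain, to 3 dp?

0.135

Convert to gains: g_ice = 0.281/3.1 = 0.09065; g_dust = 0.139/3.1 = 0.04484.
Total gain g = 0.13549.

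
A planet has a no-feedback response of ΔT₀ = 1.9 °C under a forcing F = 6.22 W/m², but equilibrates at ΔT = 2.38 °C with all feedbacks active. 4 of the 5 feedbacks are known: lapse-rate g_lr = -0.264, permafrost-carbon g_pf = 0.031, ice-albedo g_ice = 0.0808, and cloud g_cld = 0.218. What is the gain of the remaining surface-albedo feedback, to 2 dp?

Amplification A = ΔT/ΔT₀ = 2.38/1.9 = 1.253.
Total gain g = 1 − 1/A = 1 − 1/1.253 = 0.2019.
Known gains sum to -0.264 + 0.031 + 0.0808 + 0.218 = 0.0658.
g_alb = 0.2019 − 0.0658 = 0.14.

0.14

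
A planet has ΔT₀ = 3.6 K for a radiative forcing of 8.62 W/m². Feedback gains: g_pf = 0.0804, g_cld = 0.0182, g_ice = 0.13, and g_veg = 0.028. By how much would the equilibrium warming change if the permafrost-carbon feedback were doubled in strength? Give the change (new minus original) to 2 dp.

Original: g = 0.2566, ΔT = 3.6/(1−0.2566) = 4.8426 K.
With doubled permafrost-carbon: g' = 0.337, ΔT' = 3.6/(1−0.337) = 5.4299 K.
Change = 5.4299 − 4.8426 = 0.59 K.

0.59 K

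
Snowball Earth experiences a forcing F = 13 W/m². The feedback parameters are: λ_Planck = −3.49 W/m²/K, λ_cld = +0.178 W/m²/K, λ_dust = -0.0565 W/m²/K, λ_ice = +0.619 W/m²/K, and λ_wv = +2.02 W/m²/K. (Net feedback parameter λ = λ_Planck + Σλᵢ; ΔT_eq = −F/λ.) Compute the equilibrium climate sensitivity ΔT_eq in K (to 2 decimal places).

17.82 K

Net feedback parameter λ = (−3.49) + (+0.178) + (-0.0565) + (+0.619) + (+2.02) = -0.7295 W/m²/K.
ΔT = −F/λ = −13/(-0.7295) = 17.82 K.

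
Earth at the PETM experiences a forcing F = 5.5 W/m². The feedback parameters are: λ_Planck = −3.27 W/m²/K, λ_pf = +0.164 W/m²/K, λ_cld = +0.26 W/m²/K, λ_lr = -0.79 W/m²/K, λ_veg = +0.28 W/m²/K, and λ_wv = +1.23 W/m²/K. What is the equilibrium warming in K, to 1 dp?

2.6 K

Net feedback parameter λ = (−3.27) + (+0.164) + (+0.26) + (-0.79) + (+0.28) + (+1.23) = -2.126 W/m²/K.
ΔT = −F/λ = −5.5/(-2.126) = 2.6 K.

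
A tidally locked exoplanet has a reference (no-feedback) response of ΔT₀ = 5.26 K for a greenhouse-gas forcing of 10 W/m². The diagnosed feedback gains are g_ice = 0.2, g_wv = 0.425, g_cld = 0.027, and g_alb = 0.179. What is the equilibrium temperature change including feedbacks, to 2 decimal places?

31.12 K

Total gain g = 0.2 + 0.425 + 0.027 + 0.179 = 0.831.
Amplification A = 1/(1 − 0.831) = 5.917.
ΔT = 5.26 × 5.917 = 31.12 K.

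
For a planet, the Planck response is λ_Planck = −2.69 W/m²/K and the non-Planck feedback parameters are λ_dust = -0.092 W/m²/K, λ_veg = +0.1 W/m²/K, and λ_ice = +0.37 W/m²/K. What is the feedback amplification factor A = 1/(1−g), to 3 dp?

Convert to gains: g_dust = -0.092/2.69 = -0.0342; g_veg = 0.1/2.69 = 0.03717; g_ice = 0.37/2.69 = 0.1375.
Total gain g = 0.14047.
A = 1/(1 − 0.14047) = 1.163.

1.163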